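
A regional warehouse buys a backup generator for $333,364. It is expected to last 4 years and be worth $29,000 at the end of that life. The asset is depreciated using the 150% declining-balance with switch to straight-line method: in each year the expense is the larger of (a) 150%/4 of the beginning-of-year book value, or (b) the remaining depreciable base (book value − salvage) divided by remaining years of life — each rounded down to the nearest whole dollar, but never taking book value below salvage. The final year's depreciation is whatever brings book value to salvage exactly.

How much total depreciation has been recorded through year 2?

Depreciable base = $333,364 − $29,000 = $304,364.
Year 1: DB = ⌊$333,364 × 150%/4⌋ = $125,011; SL = ⌊$304,364/4⌋ = $76,091 → take DB $125,011. Book value $208,353.
Year 2: DB = ⌊$208,353 × 150%/4⌋ = $78,132; SL = ⌊$179,353/3⌋ = $59,784 → take DB $78,132. Book value $130,221.
Accumulated through year 2 = $333,364 − $130,221 = $203,143.

$203,143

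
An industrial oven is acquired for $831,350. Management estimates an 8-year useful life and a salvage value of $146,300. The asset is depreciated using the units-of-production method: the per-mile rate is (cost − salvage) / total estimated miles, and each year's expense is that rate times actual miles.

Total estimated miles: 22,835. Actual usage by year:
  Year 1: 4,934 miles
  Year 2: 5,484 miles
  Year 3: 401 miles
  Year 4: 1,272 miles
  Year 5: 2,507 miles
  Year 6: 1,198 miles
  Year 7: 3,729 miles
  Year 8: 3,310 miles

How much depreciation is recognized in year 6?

Depreciable base = $831,350 − $146,300 = $685,050.
Rate = $685,050 / 22,835 miles = $30 per mile.
Year 1: 4,934 × $30 = $148,020. Book value $683,330.
Year 2: 5,484 × $30 = $164,520. Book value $518,810.
Year 3: 401 × $30 = $12,030. Book value $506,780.
Year 4: 1,272 × $30 = $38,160. Book value $468,620.
Year 5: 2,507 × $30 = $75,210. Book value $393,410.
Year 6: 1,198 × $30 = $35,940. Book value $357,470.

$35,940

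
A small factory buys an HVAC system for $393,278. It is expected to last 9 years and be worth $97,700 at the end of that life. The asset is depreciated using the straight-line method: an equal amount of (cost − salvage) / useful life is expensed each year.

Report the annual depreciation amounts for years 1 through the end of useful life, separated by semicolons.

$32,842; $32,842; $32,842; $32,842; $32,842; $32,842; $32,842; $32,842; $32,842

Depreciable base = $393,278 − $97,700 = $295,578.
Annual expense = $295,578 / 9 = $32,842.
End of year 1: book value $360,436.
End of year 2: book value $327,594.
End of year 3: book value $294,752.
End of year 4: book value $261,910.
End of year 5: book value $229,068.
End of year 6: book value $196,226.
End of year 7: book value $163,384.
End of year 8: book value $130,542.
End of year 9: book value $97,700.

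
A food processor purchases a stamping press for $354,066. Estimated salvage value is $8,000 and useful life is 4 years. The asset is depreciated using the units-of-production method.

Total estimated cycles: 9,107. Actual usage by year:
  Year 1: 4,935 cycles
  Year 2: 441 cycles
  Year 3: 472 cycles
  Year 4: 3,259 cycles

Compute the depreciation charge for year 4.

Depreciable base = $354,066 − $8,000 = $346,066.
Rate = $346,066 / 9,107 cycles = $38 per cycle.
Year 1: 4,935 × $38 = $187,530. Book value $166,536.
Year 2: 441 × $38 = $16,758. Book value $149,778.
Year 3: 472 × $38 = $17,936. Book value $131,842.
Year 4: 3,259 × $38 = $123,842. Book value $8,000.

$123,842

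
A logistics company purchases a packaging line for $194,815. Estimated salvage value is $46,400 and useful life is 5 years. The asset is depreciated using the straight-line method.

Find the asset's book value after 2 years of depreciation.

Depreciable base = $194,815 − $46,400 = $148,415.
Annual expense = $148,415 / 5 = $29,683.
End of year 1: book value $165,132.
End of year 2: book value $135,449.

$135,449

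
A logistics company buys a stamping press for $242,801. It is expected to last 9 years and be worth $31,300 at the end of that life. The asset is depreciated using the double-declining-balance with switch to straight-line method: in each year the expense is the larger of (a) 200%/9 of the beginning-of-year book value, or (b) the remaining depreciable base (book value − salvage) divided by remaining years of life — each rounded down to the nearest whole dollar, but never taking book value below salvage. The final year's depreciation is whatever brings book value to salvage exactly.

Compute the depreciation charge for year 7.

$11,945

Depreciable base = $242,801 − $31,300 = $211,501.
Year 1: DB = ⌊$242,801 × 200%/9⌋ = $53,955; SL = ⌊$211,501/9⌋ = $23,500 → take DB $53,955. Book value $188,846.
Year 2: DB = ⌊$188,846 × 200%/9⌋ = $41,965; SL = ⌊$157,546/8⌋ = $19,693 → take DB $41,965. Book value $146,881.
Year 3: DB = ⌊$146,881 × 200%/9⌋ = $32,640; SL = ⌊$115,581/7⌋ = $16,511 → take DB $32,640. Book value $114,241.
Year 4: DB = ⌊$114,241 × 200%/9⌋ = $25,386; SL = ⌊$82,941/6⌋ = $13,823 → take DB $25,386. Book value $88,855.
Year 5: DB = ⌊$88,855 × 200%/9⌋ = $19,745; SL = ⌊$57,555/5⌋ = $11,511 → take DB $19,745. Book value $69,110.
Year 6: DB = ⌊$69,110 × 200%/9⌋ = $15,357; SL = ⌊$37,810/4⌋ = $9,452 → take DB $15,357. Book value $53,753.
Year 7: DB = ⌊$53,753 × 200%/9⌋ = $11,945; SL = ⌊$22,453/3⌋ = $7,484 → take DB $11,945. Book value $41,808.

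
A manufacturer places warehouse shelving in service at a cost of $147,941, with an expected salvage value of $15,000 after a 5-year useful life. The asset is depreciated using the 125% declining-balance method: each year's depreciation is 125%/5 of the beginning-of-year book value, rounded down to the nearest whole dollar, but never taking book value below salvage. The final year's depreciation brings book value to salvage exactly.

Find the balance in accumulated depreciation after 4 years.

$101,131

Depreciable base = $147,941 − $15,000 = $132,941.
Year 1: ⌊$147,941 × 125%/5⌋ = $36,985. Book value $110,956.
Year 2: ⌊$110,956 × 125%/5⌋ = $27,739. Book value $83,217.
Year 3: ⌊$83,217 × 125%/5⌋ = $20,804. Book value $62,413.
Year 4: ⌊$62,413 × 125%/5⌋ = $15,603. Book value $46,810.
Accumulated through year 4 = $147,941 − $46,810 = $101,131.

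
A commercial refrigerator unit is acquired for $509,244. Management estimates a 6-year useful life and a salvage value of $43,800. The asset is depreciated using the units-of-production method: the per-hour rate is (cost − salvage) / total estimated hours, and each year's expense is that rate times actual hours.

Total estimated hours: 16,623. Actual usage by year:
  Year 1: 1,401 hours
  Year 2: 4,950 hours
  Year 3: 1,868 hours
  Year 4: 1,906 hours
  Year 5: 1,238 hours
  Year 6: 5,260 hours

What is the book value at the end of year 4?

$225,744

Depreciable base = $509,244 − $43,800 = $465,444.
Rate = $465,444 / 16,623 hours = $28 per hour.
Year 1: 1,401 × $28 = $39,228. Book value $470,016.
Year 2: 4,950 × $28 = $138,600. Book value $331,416.
Year 3: 1,868 × $28 = $52,304. Book value $279,112.
Year 4: 1,906 × $28 = $53,368. Book value $225,744.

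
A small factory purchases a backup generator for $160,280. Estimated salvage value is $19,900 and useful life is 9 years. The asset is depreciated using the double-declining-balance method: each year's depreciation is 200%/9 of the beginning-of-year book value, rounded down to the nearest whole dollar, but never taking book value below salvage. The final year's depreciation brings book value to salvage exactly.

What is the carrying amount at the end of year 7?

Depreciable base = $160,280 − $19,900 = $140,380.
Year 1: ⌊$160,280 × 200%/9⌋ = $35,617. Book value $124,663.
Year 2: ⌊$124,663 × 200%/9⌋ = $27,702. Book value $96,961.
Year 3: ⌊$96,961 × 200%/9⌋ = $21,546. Book value $75,415.
Year 4: ⌊$75,415 × 200%/9⌋ = $16,758. Book value $58,657.
Year 5: ⌊$58,657 × 200%/9⌋ = $13,034. Book value $45,623.
Year 6: ⌊$45,623 × 200%/9⌋ = $10,138. Book value $35,485.
Year 7: ⌊$35,485 × 200%/9⌋ = $7,885. Book value $27,600.

$27,600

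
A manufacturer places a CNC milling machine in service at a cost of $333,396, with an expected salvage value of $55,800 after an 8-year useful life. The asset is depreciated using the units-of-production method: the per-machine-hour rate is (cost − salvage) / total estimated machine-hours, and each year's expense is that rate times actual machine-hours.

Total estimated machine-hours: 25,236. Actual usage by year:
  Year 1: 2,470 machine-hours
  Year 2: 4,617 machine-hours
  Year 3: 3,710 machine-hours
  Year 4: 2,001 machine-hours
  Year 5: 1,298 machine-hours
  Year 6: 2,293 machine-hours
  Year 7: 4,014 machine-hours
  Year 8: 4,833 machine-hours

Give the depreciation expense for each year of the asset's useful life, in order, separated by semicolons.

$27,170; $50,787; $40,810; $22,011; $14,278; $25,223; $44,154; $53,163

Depreciable base = $333,396 − $55,800 = $277,596.
Rate = $277,596 / 25,236 machine-hours = $11 per machine-hour.
Year 1: 2,470 × $11 = $27,170. Book value $306,226.
Year 2: 4,617 × $11 = $50,787. Book value $255,439.
Year 3: 3,710 × $11 = $40,810. Book value $214,629.
Year 4: 2,001 × $11 = $22,011. Book value $192,618.
Year 5: 1,298 × $11 = $14,278. Book value $178,340.
Year 6: 2,293 × $11 = $25,223. Book value $153,117.
Year 7: 4,014 × $11 = $44,154. Book value $108,963.
Year 8: 4,833 × $11 = $53,163. Book value $55,800.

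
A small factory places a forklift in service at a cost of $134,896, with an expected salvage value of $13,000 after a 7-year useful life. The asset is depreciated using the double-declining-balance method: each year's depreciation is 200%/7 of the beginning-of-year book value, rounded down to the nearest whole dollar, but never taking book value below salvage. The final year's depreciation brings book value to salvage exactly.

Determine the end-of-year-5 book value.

Depreciable base = $134,896 − $13,000 = $121,896.
Year 1: ⌊$134,896 × 200%/7⌋ = $38,541. Book value $96,355.
Year 2: ⌊$96,355 × 200%/7⌋ = $27,530. Book value $68,825.
Year 3: ⌊$68,825 × 200%/7⌋ = $19,664. Book value $49,161.
Year 4: ⌊$49,161 × 200%/7⌋ = $14,046. Book value $35,115.
Year 5: ⌊$35,115 × 200%/7⌋ = $10,032. Book value $25,083.

$25,083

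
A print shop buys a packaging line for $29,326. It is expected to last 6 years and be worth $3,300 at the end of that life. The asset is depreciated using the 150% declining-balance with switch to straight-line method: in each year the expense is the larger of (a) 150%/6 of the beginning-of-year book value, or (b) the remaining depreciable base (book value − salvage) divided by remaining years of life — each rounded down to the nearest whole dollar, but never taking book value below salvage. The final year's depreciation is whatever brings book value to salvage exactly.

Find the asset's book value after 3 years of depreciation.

$12,373

Depreciable base = $29,326 − $3,300 = $26,026.
Year 1: DB = ⌊$29,326 × 150%/6⌋ = $7,331; SL = ⌊$26,026/6⌋ = $4,337 → take DB $7,331. Book value $21,995.
Year 2: DB = ⌊$21,995 × 150%/6⌋ = $5,498; SL = ⌊$18,695/5⌋ = $3,739 → take DB $5,498. Book value $16,497.
Year 3: DB = ⌊$16,497 × 150%/6⌋ = $4,124; SL = ⌊$13,197/4⌋ = $3,299 → take DB $4,124. Book value $12,373.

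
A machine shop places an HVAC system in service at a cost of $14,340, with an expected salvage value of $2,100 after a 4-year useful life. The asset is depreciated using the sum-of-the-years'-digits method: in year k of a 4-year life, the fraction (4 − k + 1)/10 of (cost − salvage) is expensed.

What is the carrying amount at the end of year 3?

$3,324

Depreciable base = $14,340 − $2,100 = $12,240.
Sum of the years' digits = 4+3+2+1 = 10.
Year 1: $12,240 × 4/10 = $4,896. Book value $9,444.
Year 2: $12,240 × 3/10 = $3,672. Book value $5,772.
Year 3: $12,240 × 2/10 = $2,448. Book value $3,324.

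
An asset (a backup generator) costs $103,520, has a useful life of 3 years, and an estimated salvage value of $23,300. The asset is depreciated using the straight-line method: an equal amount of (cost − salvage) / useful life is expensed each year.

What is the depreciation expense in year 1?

Depreciable base = $103,520 − $23,300 = $80,220.
Annual expense = $80,220 / 3 = $26,740.

$26,740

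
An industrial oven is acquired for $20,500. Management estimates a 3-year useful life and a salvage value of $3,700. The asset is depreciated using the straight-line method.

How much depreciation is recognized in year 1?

Depreciable base = $20,500 − $3,700 = $16,800.
Annual expense = $16,800 / 3 = $5,600.

$5,600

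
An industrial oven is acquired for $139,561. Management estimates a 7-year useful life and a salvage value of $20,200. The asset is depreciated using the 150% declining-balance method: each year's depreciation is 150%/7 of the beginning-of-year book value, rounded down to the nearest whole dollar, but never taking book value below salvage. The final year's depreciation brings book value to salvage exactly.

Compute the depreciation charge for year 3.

$18,462

Depreciable base = $139,561 − $20,200 = $119,361.
Year 1: ⌊$139,561 × 150%/7⌋ = $29,905. Book value $109,656.
Year 2: ⌊$109,656 × 150%/7⌋ = $23,497. Book value $86,159.
Year 3: ⌊$86,159 × 150%/7⌋ = $18,462. Book value $67,697.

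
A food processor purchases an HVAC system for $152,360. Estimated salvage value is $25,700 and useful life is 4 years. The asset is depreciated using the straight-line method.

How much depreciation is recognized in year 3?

Depreciable base = $152,360 − $25,700 = $126,660.
Annual expense = $126,660 / 4 = $31,665.

$31,665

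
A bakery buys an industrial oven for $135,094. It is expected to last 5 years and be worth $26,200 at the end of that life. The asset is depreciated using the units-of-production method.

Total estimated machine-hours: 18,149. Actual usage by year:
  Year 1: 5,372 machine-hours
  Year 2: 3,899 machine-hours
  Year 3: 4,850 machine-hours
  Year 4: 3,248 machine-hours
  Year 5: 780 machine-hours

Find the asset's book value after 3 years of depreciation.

$50,368

Depreciable base = $135,094 − $26,200 = $108,894.
Rate = $108,894 / 18,149 machine-hours = $6 per machine-hour.
Year 1: 5,372 × $6 = $32,232. Book value $102,862.
Year 2: 3,899 × $6 = $23,394. Book value $79,468.
Year 3: 4,850 × $6 = $29,100. Book value $50,368.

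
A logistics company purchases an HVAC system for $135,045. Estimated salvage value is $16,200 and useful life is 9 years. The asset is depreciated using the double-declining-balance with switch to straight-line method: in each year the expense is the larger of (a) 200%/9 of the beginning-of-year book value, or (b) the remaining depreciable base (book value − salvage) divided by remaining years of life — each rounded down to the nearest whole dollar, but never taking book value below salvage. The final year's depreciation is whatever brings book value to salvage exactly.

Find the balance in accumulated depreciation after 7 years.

$111,791

Depreciable base = $135,045 − $16,200 = $118,845.
Year 1: DB = ⌊$135,045 × 200%/9⌋ = $30,010; SL = ⌊$118,845/9⌋ = $13,205 → take DB $30,010. Book value $105,035.
Year 2: DB = ⌊$105,035 × 200%/9⌋ = $23,341; SL = ⌊$88,835/8⌋ = $11,104 → take DB $23,341. Book value $81,694.
Year 3: DB = ⌊$81,694 × 200%/9⌋ = $18,154; SL = ⌊$65,494/7⌋ = $9,356 → take DB $18,154. Book value $63,540.
Year 4: DB = ⌊$63,540 × 200%/9⌋ = $14,120; SL = ⌊$47,340/6⌋ = $7,890 → take DB $14,120. Book value $49,420.
Year 5: DB = ⌊$49,420 × 200%/9⌋ = $10,982; SL = ⌊$33,220/5⌋ = $6,644 → take DB $10,982. Book value $38,438.
Year 6: DB = ⌊$38,438 × 200%/9⌋ = $8,541; SL = ⌊$22,238/4⌋ = $5,559 → take DB $8,541. Book value $29,897.
Year 7: DB = ⌊$29,897 × 200%/9⌋ = $6,643; SL = ⌊$13,697/3⌋ = $4,565 → take DB $6,643. Book value $23,254.
Accumulated through year 7 = $135,045 − $23,254 = $111,791.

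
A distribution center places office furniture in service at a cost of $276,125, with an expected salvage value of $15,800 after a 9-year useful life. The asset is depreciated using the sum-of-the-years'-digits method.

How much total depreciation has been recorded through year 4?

Depreciable base = $276,125 − $15,800 = $260,325.
Sum of the years' digits = 9+8+7+6+5+4+3+2+1 = 45.
Year 1: $260,325 × 9/45 = $52,065. Book value $224,060.
Year 2: $260,325 × 8/45 = $46,280. Book value $177,780.
Year 3: $260,325 × 7/45 = $40,495. Book value $137,285.
Year 4: $260,325 × 6/45 = $34,710. Book value $102,575.
Accumulated through year 4 = $276,125 − $102,575 = $173,550.

$173,550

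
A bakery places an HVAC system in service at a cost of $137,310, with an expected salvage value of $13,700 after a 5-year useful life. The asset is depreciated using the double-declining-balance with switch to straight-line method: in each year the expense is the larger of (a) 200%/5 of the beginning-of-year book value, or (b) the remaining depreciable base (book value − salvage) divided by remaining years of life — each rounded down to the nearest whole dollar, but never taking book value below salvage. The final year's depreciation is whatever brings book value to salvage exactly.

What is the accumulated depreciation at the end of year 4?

$119,514

Depreciable base = $137,310 − $13,700 = $123,610.
Year 1: DB = ⌊$137,310 × 200%/5⌋ = $54,924; SL = ⌊$123,610/5⌋ = $24,722 → take DB $54,924. Book value $82,386.
Year 2: DB = ⌊$82,386 × 200%/5⌋ = $32,954; SL = ⌊$68,686/4⌋ = $17,171 → take DB $32,954. Book value $49,432.
Year 3: DB = ⌊$49,432 × 200%/5⌋ = $19,772; SL = ⌊$35,732/3⌋ = $11,910 → take DB $19,772. Book value $29,660.
Year 4: DB = ⌊$29,660 × 200%/5⌋ = $11,864; SL = ⌊$15,960/2⌋ = $7,980 → take DB $11,864. Book value $17,796.
Accumulated through year 4 = $137,310 − $17,796 = $119,514.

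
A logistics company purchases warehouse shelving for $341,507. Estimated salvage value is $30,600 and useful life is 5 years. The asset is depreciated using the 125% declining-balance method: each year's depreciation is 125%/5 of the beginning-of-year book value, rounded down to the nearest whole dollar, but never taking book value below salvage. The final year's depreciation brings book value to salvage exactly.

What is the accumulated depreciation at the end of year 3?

Depreciable base = $341,507 − $30,600 = $310,907.
Year 1: ⌊$341,507 × 125%/5⌋ = $85,376. Book value $256,131.
Year 2: ⌊$256,131 × 125%/5⌋ = $64,032. Book value $192,099.
Year 3: ⌊$192,099 × 125%/5⌋ = $48,024. Book value $144,075.
Accumulated through year 3 = $341,507 − $144,075 = $197,432.

$197,432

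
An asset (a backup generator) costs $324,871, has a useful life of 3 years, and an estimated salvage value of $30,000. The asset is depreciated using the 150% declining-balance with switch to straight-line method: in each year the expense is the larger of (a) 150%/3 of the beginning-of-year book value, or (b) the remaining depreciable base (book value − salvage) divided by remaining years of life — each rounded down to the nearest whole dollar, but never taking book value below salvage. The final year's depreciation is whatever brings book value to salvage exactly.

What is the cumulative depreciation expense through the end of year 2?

$243,653

Depreciable base = $324,871 − $30,000 = $294,871.
Year 1: DB = ⌊$324,871 × 150%/3⌋ = $162,435; SL = ⌊$294,871/3⌋ = $98,290 → take DB $162,435. Book value $162,436.
Year 2: DB = ⌊$162,436 × 150%/3⌋ = $81,218; SL = ⌊$132,436/2⌋ = $66,218 → take DB $81,218. Book value $81,218.
Accumulated through year 2 = $324,871 − $81,218 = $243,653.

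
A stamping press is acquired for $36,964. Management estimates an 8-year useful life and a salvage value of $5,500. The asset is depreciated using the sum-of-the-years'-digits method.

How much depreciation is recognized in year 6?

Depreciable base = $36,964 − $5,500 = $31,464.
Sum of the years' digits = 8+7+6+5+4+3+2+1 = 36.
Year 1: $31,464 × 8/36 = $6,992. Book value $29,972.
Year 2: $31,464 × 7/36 = $6,118. Book value $23,854.
Year 3: $31,464 × 6/36 = $5,244. Book value $18,610.
Year 4: $31,464 × 5/36 = $4,370. Book value $14,240.
Year 5: $31,464 × 4/36 = $3,496. Book value $10,744.
Year 6: $31,464 × 3/36 = $2,622. Book value $8,122.

$2,622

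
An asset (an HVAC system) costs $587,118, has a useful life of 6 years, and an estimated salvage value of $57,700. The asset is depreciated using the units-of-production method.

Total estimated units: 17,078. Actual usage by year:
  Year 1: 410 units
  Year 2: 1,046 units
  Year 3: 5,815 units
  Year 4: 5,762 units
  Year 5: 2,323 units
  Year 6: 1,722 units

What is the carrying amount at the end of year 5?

$111,082

Depreciable base = $587,118 − $57,700 = $529,418.
Rate = $529,418 / 17,078 units = $31 per unit.
Year 1: 410 × $31 = $12,710. Book value $574,408.
Year 2: 1,046 × $31 = $32,426. Book value $541,982.
Year 3: 5,815 × $31 = $180,265. Book value $361,717.
Year 4: 5,762 × $31 = $178,622. Book value $183,095.
Year 5: 2,323 × $31 = $72,013. Book value $111,082.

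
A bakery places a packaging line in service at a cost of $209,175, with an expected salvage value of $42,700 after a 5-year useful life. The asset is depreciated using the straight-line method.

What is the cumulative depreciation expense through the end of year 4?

Depreciable base = $209,175 − $42,700 = $166,475.
Annual expense = $166,475 / 5 = $33,295.
End of year 1: book value $175,880.
End of year 2: book value $142,585.
End of year 3: book value $109,290.
End of year 4: book value $75,995.
Accumulated through year 4 = $209,175 − $75,995 = $133,180.

$133,180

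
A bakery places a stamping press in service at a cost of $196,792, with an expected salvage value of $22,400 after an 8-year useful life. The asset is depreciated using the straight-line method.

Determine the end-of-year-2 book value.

Depreciable base = $196,792 − $22,400 = $174,392.
Annual expense = $174,392 / 8 = $21,799.
End of year 1: book value $174,993.
End of year 2: book value $153,194.

$153,194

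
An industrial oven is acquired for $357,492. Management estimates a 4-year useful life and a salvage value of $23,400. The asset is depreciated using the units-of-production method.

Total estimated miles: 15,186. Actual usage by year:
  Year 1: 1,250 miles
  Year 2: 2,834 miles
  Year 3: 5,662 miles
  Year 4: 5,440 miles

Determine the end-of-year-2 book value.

$267,644

Depreciable base = $357,492 − $23,400 = $334,092.
Rate = $334,092 / 15,186 miles = $22 per mile.
Year 1: 1,250 × $22 = $27,500. Book value $329,992.
Year 2: 2,834 × $22 = $62,348. Book value $267,644.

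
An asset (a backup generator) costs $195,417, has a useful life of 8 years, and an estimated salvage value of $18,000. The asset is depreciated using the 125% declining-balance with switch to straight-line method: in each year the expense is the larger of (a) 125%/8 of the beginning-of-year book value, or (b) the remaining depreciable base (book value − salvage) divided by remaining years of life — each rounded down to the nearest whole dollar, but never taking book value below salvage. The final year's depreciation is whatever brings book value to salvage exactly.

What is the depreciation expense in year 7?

$19,877

Depreciable base = $195,417 − $18,000 = $177,417.
Year 1: DB = ⌊$195,417 × 125%/8⌋ = $30,533; SL = ⌊$177,417/8⌋ = $22,177 → take DB $30,533. Book value $164,884.
Year 2: DB = ⌊$164,884 × 125%/8⌋ = $25,763; SL = ⌊$146,884/7⌋ = $20,983 → take DB $25,763. Book value $139,121.
Year 3: DB = ⌊$139,121 × 125%/8⌋ = $21,737; SL = ⌊$121,121/6⌋ = $20,186 → take DB $21,737. Book value $117,384.
Year 4: DB = ⌊$117,384 × 125%/8⌋ = $18,341; SL = ⌊$99,384/5⌋ = $19,876 → take SL $19,876. Book value $97,508.
Year 5: DB = ⌊$97,508 × 125%/8⌋ = $15,235; SL = ⌊$79,508/4⌋ = $19,877 → take SL $19,877. Book value $77,631.
Year 6: DB = ⌊$77,631 × 125%/8⌋ = $12,129; SL = ⌊$59,631/3⌋ = $19,877 → take SL $19,877. Book value $57,754.
Year 7: DB = ⌊$57,754 × 125%/8⌋ = $9,024; SL = ⌊$39,754/2⌋ = $19,877 → take SL $19,877. Book value $37,877.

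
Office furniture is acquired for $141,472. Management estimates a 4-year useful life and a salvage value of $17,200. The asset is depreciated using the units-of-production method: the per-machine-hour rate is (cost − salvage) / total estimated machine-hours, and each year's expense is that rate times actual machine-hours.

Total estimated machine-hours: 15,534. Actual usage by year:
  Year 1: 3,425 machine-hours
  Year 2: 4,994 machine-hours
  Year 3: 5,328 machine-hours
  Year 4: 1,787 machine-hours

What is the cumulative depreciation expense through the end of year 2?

$67,352

Depreciable base = $141,472 − $17,200 = $124,272.
Rate = $124,272 / 15,534 machine-hours = $8 per machine-hour.
Year 1: 3,425 × $8 = $27,400. Book value $114,072.
Year 2: 4,994 × $8 = $39,952. Book value $74,120.
Accumulated through year 2 = $141,472 − $74,120 = $67,352.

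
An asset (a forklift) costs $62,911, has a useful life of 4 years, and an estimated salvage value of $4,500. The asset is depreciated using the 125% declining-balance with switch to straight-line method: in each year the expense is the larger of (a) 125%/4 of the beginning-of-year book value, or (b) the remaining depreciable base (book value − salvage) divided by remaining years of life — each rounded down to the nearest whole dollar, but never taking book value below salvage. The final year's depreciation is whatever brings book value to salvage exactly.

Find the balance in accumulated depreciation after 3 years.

Depreciable base = $62,911 − $4,500 = $58,411.
Year 1: DB = ⌊$62,911 × 125%/4⌋ = $19,659; SL = ⌊$58,411/4⌋ = $14,602 → take DB $19,659. Book value $43,252.
Year 2: DB = ⌊$43,252 × 125%/4⌋ = $13,516; SL = ⌊$38,752/3⌋ = $12,917 → take DB $13,516. Book value $29,736.
Year 3: DB = ⌊$29,736 × 125%/4⌋ = $9,292; SL = ⌊$25,236/2⌋ = $12,618 → take SL $12,618. Book value $17,118.
Accumulated through year 3 = $62,911 − $17,118 = $45,793.

$45,793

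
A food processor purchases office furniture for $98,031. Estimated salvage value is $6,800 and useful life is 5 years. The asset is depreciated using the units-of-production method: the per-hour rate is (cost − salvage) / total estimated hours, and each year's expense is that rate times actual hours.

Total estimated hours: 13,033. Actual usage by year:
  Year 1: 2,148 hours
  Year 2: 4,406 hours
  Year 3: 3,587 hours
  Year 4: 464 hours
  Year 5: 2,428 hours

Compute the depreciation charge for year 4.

$3,248

Depreciable base = $98,031 − $6,800 = $91,231.
Rate = $91,231 / 13,033 hours = $7 per hour.
Year 1: 2,148 × $7 = $15,036. Book value $82,995.
Year 2: 4,406 × $7 = $30,842. Book value $52,153.
Year 3: 3,587 × $7 = $25,109. Book value $27,044.
Year 4: 464 × $7 = $3,248. Book value $23,796.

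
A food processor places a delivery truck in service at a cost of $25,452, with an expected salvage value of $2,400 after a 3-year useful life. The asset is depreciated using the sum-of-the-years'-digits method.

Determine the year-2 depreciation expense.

$7,684

Depreciable base = $25,452 − $2,400 = $23,052.
Sum of the years' digits = 3+2+1 = 6.
Year 1: $23,052 × 3/6 = $11,526. Book value $13,926.
Year 2: $23,052 × 2/6 = $7,684. Book value $6,242.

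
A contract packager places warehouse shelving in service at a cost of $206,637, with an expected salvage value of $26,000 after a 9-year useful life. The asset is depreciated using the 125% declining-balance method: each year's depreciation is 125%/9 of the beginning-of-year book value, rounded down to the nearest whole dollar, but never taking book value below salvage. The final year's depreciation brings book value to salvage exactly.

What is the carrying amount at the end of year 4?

$113,619

Depreciable base = $206,637 − $26,000 = $180,637.
Year 1: ⌊$206,637 × 125%/9⌋ = $28,699. Book value $177,938.
Year 2: ⌊$177,938 × 125%/9⌋ = $24,713. Book value $153,225.
Year 3: ⌊$153,225 × 125%/9⌋ = $21,281. Book value $131,944.
Year 4: ⌊$131,944 × 125%/9⌋ = $18,325. Book value $113,619.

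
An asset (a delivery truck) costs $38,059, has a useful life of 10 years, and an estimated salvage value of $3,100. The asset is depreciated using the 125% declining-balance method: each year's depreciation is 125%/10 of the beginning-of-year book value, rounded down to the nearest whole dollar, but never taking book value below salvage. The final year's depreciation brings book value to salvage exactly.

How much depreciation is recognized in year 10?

Depreciable base = $38,059 − $3,100 = $34,959.
Year 1: ⌊$38,059 × 125%/10⌋ = $4,757. Book value $33,302.
Year 2: ⌊$33,302 × 125%/10⌋ = $4,162. Book value $29,140.
Year 3: ⌊$29,140 × 125%/10⌋ = $3,642. Book value $25,498.
Year 4: ⌊$25,498 × 125%/10⌋ = $3,187. Book value $22,311.
Year 5: ⌊$22,311 × 125%/10⌋ = $2,788. Book value $19,523.
Year 6: ⌊$19,523 × 125%/10⌋ = $2,440. Book value $17,083.
Year 7: ⌊$17,083 × 125%/10⌋ = $2,135. Book value $14,948.
Year 8: ⌊$14,948 × 125%/10⌋ = $1,868. Book value $13,080.
Year 9: ⌊$13,080 × 125%/10⌋ = $1,635. Book value $11,445.
Year 10 (final): $11,445 − $3,100 = $8,345. Book value $3,100.

$8,345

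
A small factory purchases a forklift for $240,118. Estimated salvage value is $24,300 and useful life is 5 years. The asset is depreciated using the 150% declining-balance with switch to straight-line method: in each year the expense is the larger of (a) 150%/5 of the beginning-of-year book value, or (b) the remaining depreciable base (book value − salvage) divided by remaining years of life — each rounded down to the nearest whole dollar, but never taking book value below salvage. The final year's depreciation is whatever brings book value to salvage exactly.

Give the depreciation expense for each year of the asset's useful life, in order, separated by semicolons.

Depreciable base = $240,118 − $24,300 = $215,818.
Year 1: DB = ⌊$240,118 × 150%/5⌋ = $72,035; SL = ⌊$215,818/5⌋ = $43,163 → take DB $72,035. Book value $168,083.
Year 2: DB = ⌊$168,083 × 150%/5⌋ = $50,424; SL = ⌊$143,783/4⌋ = $35,945 → take DB $50,424. Book value $117,659.
Year 3: DB = ⌊$117,659 × 150%/5⌋ = $35,297; SL = ⌊$93,359/3⌋ = $31,119 → take DB $35,297. Book value $82,362.
Year 4: DB = ⌊$82,362 × 150%/5⌋ = $24,708; SL = ⌊$58,062/2⌋ = $29,031 → take SL $29,031. Book value $53,331.
Year 5 (final): $53,331 − $24,300 = $29,031. Book value $24,300.

$72,035; $50,424; $35,297; $29,031; $29,031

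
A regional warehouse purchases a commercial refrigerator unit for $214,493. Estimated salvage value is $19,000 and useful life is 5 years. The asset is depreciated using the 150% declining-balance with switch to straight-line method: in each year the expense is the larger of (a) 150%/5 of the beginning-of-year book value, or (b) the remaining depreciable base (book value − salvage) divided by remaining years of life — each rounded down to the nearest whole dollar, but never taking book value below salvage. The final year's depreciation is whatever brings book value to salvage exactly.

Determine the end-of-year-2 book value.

$105,103

Depreciable base = $214,493 − $19,000 = $195,493.
Year 1: DB = ⌊$214,493 × 150%/5⌋ = $64,347; SL = ⌊$195,493/5⌋ = $39,098 → take DB $64,347. Book value $150,146.
Year 2: DB = ⌊$150,146 × 150%/5⌋ = $45,043; SL = ⌊$131,146/4⌋ = $32,786 → take DB $45,043. Book value $105,103.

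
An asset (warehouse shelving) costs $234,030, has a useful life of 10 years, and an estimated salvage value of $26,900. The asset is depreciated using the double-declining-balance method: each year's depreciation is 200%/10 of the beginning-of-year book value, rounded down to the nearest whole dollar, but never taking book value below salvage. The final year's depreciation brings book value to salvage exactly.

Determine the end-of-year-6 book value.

$61,351

Depreciable base = $234,030 − $26,900 = $207,130.
Year 1: ⌊$234,030 × 200%/10⌋ = $46,806. Book value $187,224.
Year 2: ⌊$187,224 × 200%/10⌋ = $37,444. Book value $149,780.
Year 3: ⌊$149,780 × 200%/10⌋ = $29,956. Book value $119,824.
Year 4: ⌊$119,824 × 200%/10⌋ = $23,964. Book value $95,860.
Year 5: ⌊$95,860 × 200%/10⌋ = $19,172. Book value $76,688.
Year 6: ⌊$76,688 × 200%/10⌋ = $15,337. Book value $61,351.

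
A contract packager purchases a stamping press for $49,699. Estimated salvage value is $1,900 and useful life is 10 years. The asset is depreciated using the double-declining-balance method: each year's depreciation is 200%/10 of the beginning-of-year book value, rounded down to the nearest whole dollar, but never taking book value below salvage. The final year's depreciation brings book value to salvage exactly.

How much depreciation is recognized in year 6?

Depreciable base = $49,699 − $1,900 = $47,799.
Year 1: ⌊$49,699 × 200%/10⌋ = $9,939. Book value $39,760.
Year 2: ⌊$39,760 × 200%/10⌋ = $7,952. Book value $31,808.
Year 3: ⌊$31,808 × 200%/10⌋ = $6,361. Book value $25,447.
Year 4: ⌊$25,447 × 200%/10⌋ = $5,089. Book value $20,358.
Year 5: ⌊$20,358 × 200%/10⌋ = $4,071. Book value $16,287.
Year 6: ⌊$16,287 × 200%/10⌋ = $3,257. Book value $13,030.

$3,257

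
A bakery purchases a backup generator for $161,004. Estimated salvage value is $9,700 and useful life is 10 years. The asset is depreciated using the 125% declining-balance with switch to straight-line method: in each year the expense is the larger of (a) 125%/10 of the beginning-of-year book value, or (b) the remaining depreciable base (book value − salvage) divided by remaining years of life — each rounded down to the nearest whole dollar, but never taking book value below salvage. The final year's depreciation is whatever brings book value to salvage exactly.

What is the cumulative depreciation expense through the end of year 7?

$109,234

Depreciable base = $161,004 − $9,700 = $151,304.
Year 1: DB = ⌊$161,004 × 125%/10⌋ = $20,125; SL = ⌊$151,304/10⌋ = $15,130 → take DB $20,125. Book value $140,879.
Year 2: DB = ⌊$140,879 × 125%/10⌋ = $17,609; SL = ⌊$131,179/9⌋ = $14,575 → take DB $17,609. Book value $123,270.
Year 3: DB = ⌊$123,270 × 125%/10⌋ = $15,408; SL = ⌊$113,570/8⌋ = $14,196 → take DB $15,408. Book value $107,862.
Year 4: DB = ⌊$107,862 × 125%/10⌋ = $13,482; SL = ⌊$98,162/7⌋ = $14,023 → take SL $14,023. Book value $93,839.
Year 5: DB = ⌊$93,839 × 125%/10⌋ = $11,729; SL = ⌊$84,139/6⌋ = $14,023 → take SL $14,023. Book value $79,816.
Year 6: DB = ⌊$79,816 × 125%/10⌋ = $9,977; SL = ⌊$70,116/5⌋ = $14,023 → take SL $14,023. Book value $65,793.
Year 7: DB = ⌊$65,793 × 125%/10⌋ = $8,224; SL = ⌊$56,093/4⌋ = $14,023 → take SL $14,023. Book value $51,770.
Accumulated through year 7 = $161,004 − $51,770 = $109,234.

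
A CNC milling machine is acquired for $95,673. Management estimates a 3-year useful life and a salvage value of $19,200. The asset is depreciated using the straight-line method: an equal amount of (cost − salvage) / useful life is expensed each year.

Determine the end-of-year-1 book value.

$70,182

Depreciable base = $95,673 − $19,200 = $76,473.
Annual expense = $76,473 / 3 = $25,491.
End of year 1: book value $70,182.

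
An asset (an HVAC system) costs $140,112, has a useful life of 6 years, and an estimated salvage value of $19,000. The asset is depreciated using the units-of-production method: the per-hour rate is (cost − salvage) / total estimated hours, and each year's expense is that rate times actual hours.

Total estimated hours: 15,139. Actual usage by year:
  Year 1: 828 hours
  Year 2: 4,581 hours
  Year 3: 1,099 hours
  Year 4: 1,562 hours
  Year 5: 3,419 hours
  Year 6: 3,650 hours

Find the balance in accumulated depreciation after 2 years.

$43,272

Depreciable base = $140,112 − $19,000 = $121,112.
Rate = $121,112 / 15,139 hours = $8 per hour.
Year 1: 828 × $8 = $6,624. Book value $133,488.
Year 2: 4,581 × $8 = $36,648. Book value $96,840.
Accumulated through year 2 = $140,112 − $96,840 = $43,272.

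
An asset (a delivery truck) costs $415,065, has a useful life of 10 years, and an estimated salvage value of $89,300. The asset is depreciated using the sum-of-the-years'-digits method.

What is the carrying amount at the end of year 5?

$178,145

Depreciable base = $415,065 − $89,300 = $325,765.
Sum of the years' digits = 10+9+8+7+6+5+4+3+2+1 = 55.
Year 1: $325,765 × 10/55 = $59,230. Book value $355,835.
Year 2: $325,765 × 9/55 = $53,307. Book value $302,528.
Year 3: $325,765 × 8/55 = $47,384. Book value $255,144.
Year 4: $325,765 × 7/55 = $41,461. Book value $213,683.
Year 5: $325,765 × 6/55 = $35,538. Book value $178,145.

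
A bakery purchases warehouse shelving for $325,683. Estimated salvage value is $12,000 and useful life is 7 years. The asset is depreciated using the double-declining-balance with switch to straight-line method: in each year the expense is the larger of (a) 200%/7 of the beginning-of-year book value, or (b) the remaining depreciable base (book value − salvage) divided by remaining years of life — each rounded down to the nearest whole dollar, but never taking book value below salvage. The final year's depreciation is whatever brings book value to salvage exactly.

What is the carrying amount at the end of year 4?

$84,779

Depreciable base = $325,683 − $12,000 = $313,683.
Year 1: DB = ⌊$325,683 × 200%/7⌋ = $93,052; SL = ⌊$313,683/7⌋ = $44,811 → take DB $93,052. Book value $232,631.
Year 2: DB = ⌊$232,631 × 200%/7⌋ = $66,466; SL = ⌊$220,631/6⌋ = $36,771 → take DB $66,466. Book value $166,165.
Year 3: DB = ⌊$166,165 × 200%/7⌋ = $47,475; SL = ⌊$154,165/5⌋ = $30,833 → take DB $47,475. Book value $118,690.
Year 4: DB = ⌊$118,690 × 200%/7⌋ = $33,911; SL = ⌊$106,690/4⌋ = $26,672 → take DB $33,911. Book value $84,779.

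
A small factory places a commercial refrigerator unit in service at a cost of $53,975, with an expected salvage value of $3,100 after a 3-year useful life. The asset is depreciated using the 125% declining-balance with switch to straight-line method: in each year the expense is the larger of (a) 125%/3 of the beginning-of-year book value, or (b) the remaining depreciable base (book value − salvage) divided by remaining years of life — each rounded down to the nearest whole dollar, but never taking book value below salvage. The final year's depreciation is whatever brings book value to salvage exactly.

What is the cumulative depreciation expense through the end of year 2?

$36,682

Depreciable base = $53,975 − $3,100 = $50,875.
Year 1: DB = ⌊$53,975 × 125%/3⌋ = $22,489; SL = ⌊$50,875/3⌋ = $16,958 → take DB $22,489. Book value $31,486.
Year 2: DB = ⌊$31,486 × 125%/3⌋ = $13,119; SL = ⌊$28,386/2⌋ = $14,193 → take SL $14,193. Book value $17,293.
Accumulated through year 2 = $53,975 − $17,293 = $36,682.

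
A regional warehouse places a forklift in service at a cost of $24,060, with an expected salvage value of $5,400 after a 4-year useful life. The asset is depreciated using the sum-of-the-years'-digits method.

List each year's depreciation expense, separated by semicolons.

Depreciable base = $24,060 − $5,400 = $18,660.
Sum of the years' digits = 4+3+2+1 = 10.
Year 1: $18,660 × 4/10 = $7,464. Book value $16,596.
Year 2: $18,660 × 3/10 = $5,598. Book value $10,998.
Year 3: $18,660 × 2/10 = $3,732. Book value $7,266.
Year 4: $18,660 × 1/10 = $1,866. Book value $5,400.

$7,464; $5,598; $3,732; $1,866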